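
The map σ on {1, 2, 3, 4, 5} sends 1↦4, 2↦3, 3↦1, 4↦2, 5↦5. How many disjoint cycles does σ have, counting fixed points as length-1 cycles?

Cycle decomposition: (1 4 2 3) (5).
2 cycles.

2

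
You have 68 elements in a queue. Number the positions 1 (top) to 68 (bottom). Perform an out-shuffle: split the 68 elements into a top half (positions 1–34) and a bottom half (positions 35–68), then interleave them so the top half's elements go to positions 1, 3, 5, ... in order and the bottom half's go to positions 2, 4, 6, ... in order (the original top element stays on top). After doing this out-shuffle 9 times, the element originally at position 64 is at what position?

30

Track the element's position through each out-shuffle:
64 → 60 → 52 → 36 → 4 → 7 → 13 → 25 → 49 → 30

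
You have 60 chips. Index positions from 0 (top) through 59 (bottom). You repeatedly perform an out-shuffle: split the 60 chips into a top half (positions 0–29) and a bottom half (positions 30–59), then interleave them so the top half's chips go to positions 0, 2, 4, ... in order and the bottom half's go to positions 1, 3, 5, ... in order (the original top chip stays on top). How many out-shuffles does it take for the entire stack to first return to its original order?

58

The out-shuffle permutes the 60 positions with cycle lengths [1, 1, 58].
Every chip is home exactly when every cycle has completed a whole number of laps, i.e. after lcm(1, 58) = 58 out-shuffles.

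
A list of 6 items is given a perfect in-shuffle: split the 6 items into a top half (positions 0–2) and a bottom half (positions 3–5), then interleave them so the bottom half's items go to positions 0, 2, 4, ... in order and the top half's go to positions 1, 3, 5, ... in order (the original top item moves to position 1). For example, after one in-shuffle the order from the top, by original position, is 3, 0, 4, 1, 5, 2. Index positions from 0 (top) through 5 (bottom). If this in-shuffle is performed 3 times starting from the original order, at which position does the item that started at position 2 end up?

2

Track the item's position through each in-shuffle:
2 → 5 → 4 → 2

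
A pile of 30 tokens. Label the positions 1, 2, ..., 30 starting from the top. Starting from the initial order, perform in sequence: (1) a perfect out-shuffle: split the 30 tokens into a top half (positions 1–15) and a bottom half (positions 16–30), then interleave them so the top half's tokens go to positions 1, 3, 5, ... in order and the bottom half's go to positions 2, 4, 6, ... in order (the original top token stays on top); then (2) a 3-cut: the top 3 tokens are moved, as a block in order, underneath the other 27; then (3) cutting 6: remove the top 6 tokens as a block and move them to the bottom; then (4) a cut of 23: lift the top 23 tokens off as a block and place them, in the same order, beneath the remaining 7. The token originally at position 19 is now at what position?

6

Track the token from position 19 forward through each operation:
  after op 1 (out-shuffle): 19 → 8
  after op 2 (cut 3): 8 → 5
  after op 3 (cut 6): 5 → 29
  after op 4 (cut 23): 29 → 6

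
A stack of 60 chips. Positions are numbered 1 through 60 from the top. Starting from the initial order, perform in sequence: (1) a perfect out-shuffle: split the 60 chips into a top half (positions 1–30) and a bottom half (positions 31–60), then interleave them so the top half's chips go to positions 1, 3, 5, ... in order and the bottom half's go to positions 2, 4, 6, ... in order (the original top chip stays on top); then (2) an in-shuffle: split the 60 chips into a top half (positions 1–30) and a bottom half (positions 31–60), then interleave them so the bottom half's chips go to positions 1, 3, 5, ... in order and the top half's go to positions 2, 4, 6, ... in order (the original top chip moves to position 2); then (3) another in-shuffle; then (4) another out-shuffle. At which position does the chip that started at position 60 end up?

54

Track the chip from position 60 forward through each operation:
  after op 1 (out-shuffle): 60 → 60
  after op 2 (in-shuffle): 60 → 59
  after op 3 (in-shuffle): 59 → 57
  after op 4 (out-shuffle): 57 → 54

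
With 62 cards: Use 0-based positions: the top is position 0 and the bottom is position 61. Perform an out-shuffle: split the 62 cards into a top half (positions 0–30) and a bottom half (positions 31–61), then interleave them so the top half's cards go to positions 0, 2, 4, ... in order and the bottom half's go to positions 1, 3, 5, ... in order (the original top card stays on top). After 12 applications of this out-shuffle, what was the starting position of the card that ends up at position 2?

Work backwards from position 2, undoing one out-shuffle at a time:
2 ← 1 ← 31 ← 46 ← 23 ← 42 ← 21 ← 41 ← 51 ← 56 ← 28 ← 14 ← 7
So the card now at position 2 started at position 7.

7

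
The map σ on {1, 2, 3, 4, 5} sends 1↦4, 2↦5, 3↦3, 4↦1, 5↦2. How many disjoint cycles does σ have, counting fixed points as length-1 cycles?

Cycle decomposition: (1 4) (2 5) (3).
3 cycles.

3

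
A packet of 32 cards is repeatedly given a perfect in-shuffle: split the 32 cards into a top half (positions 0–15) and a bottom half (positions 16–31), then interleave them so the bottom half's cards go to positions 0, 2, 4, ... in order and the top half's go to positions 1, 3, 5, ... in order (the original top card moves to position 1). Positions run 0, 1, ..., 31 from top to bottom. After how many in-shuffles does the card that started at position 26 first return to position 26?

10

Follow position 26 under repeated in-shuffles:
26 → 20 → 8 → 17 → 2 → 5 → 11 → 23 → 14 → 29 → 26
It first returns after 10 in-shuffles.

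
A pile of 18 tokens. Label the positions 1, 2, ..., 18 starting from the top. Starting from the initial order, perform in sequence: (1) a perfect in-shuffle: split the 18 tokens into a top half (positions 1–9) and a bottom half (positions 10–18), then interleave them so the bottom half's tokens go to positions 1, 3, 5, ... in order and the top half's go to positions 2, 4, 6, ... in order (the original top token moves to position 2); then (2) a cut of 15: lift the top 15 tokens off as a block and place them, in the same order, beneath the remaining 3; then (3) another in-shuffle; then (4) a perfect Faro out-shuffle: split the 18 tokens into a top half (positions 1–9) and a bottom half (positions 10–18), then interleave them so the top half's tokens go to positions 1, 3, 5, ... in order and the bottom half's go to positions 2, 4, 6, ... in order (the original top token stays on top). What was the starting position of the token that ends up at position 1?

13

Undo the operations in reverse order, starting from position 1:
  undo op 4 (out-shuffle, from top half): 1 ← 1
  undo op 3 (in-shuffle, from bottom half): 1 ← 10
  undo op 2 (cut 15): 10 ← 7
  undo op 1 (in-shuffle, from bottom half): 7 ← 13
So the token at position 1 came from original position 13.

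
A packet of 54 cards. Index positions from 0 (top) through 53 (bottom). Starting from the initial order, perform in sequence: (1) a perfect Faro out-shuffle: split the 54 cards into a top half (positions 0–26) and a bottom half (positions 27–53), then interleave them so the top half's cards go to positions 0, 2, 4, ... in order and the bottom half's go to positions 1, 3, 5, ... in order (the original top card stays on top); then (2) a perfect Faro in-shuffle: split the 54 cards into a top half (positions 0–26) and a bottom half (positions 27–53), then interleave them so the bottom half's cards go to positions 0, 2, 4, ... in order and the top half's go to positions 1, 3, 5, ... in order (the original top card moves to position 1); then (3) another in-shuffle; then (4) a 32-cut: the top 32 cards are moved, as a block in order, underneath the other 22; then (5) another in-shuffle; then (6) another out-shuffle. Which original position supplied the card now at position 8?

27

Undo the operations in reverse order, starting from position 8:
  undo op 6 (out-shuffle, from top half): 8 ← 4
  undo op 5 (in-shuffle, from bottom half): 4 ← 29
  undo op 4 (cut 32): 29 ← 7
  undo op 3 (in-shuffle, from top half): 7 ← 3
  undo op 2 (in-shuffle, from top half): 3 ← 1
  undo op 1 (out-shuffle, from bottom half): 1 ← 27
So the card at position 8 came from original position 27.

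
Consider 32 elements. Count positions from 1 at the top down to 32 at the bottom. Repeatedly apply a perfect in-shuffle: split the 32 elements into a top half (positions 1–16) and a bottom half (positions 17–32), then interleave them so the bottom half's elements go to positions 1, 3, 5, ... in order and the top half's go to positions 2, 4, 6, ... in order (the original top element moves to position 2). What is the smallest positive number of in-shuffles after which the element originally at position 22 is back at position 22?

Follow position 22 under repeated in-shuffles:
22 → 11 → 22
It first returns after 2 in-shuffles.

2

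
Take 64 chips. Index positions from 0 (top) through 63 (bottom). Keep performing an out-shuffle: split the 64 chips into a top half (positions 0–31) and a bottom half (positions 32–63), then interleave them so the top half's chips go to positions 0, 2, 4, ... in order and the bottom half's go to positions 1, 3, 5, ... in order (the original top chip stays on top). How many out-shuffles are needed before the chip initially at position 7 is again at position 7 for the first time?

6

Follow position 7 under repeated out-shuffles:
7 → 14 → 28 → 56 → 49 → 35 → 7
It first returns after 6 out-shuffles.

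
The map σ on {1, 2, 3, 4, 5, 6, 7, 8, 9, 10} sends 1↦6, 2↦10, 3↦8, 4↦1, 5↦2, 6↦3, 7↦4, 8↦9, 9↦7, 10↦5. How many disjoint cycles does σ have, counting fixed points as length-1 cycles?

Cycle decomposition: (1 6 3 8 9 7 4) (2 10 5).
2 cycles.

2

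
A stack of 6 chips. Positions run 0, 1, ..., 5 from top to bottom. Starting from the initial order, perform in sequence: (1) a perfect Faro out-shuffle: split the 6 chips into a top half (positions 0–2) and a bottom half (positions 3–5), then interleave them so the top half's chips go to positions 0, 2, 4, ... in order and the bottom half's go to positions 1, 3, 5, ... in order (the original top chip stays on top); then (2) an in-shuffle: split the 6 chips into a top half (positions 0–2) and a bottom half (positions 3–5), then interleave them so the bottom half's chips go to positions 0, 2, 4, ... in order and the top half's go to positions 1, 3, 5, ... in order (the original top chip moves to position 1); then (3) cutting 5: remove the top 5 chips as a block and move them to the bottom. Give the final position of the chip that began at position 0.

Track the chip from position 0 forward through each operation:
  after op 1 (out-shuffle): 0 → 0
  after op 2 (in-shuffle): 0 → 1
  after op 3 (cut 5): 1 → 2

2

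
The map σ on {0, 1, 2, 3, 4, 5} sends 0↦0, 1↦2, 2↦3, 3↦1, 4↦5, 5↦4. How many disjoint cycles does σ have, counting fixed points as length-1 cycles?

Cycle decomposition: (0) (1 2 3) (4 5).
3 cycles.

3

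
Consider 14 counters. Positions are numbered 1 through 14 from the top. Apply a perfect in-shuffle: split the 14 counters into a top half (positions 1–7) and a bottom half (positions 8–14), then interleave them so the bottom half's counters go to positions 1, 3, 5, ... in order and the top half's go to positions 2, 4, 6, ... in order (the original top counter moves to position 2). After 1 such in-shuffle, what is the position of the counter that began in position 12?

9

Track the counter's position through each in-shuffle:
12 → 9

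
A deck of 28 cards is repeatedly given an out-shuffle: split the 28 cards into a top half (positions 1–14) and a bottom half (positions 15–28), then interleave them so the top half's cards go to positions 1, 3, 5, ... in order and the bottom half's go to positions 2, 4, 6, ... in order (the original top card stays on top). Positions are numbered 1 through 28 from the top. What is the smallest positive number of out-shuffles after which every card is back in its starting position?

18

The out-shuffle permutes the 28 positions with cycle lengths [1, 1, 2, 6, 18].
Every card is home exactly when every cycle has completed a whole number of laps, i.e. after lcm(1, 2, 6, 18) = 18 out-shuffles.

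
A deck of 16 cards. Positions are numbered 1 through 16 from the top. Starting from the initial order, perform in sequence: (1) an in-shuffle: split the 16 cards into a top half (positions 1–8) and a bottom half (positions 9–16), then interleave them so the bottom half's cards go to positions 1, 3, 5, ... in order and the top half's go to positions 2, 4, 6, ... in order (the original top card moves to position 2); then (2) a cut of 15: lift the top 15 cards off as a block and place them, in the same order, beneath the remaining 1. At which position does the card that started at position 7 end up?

Track the card from position 7 forward through each operation:
  after op 1 (in-shuffle): 7 → 14
  after op 2 (cut 15): 14 → 15

15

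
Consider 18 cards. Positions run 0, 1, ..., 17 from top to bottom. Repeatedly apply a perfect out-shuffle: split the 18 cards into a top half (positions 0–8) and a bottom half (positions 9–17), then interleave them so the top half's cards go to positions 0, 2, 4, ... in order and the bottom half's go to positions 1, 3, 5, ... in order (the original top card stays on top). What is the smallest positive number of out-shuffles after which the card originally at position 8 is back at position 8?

Follow position 8 under repeated out-shuffles:
8 → 16 → 15 → 13 → 9 → 1 → 2 → 4 → 8
It first returns after 8 out-shuffles.

8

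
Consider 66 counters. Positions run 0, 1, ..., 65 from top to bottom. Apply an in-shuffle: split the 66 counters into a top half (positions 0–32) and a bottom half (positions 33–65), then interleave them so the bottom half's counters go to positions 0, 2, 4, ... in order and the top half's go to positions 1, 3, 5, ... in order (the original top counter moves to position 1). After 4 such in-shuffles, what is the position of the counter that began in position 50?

11

Track the counter's position through each in-shuffle:
50 → 34 → 2 → 5 → 11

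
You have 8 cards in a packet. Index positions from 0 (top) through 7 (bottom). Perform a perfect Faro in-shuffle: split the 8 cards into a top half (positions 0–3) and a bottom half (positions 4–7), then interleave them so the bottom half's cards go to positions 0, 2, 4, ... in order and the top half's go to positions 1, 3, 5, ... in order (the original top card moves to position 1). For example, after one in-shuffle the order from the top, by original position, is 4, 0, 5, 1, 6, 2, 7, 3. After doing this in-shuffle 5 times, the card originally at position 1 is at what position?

Track the card's position through each in-shuffle:
1 → 3 → 7 → 6 → 4 → 0

0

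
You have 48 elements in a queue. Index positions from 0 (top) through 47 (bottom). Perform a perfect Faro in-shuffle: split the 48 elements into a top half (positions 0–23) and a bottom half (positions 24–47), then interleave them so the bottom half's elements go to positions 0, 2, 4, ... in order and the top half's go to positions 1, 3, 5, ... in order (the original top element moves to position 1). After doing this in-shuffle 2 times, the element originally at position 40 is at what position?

16

Track the element's position through each in-shuffle:
40 → 32 → 16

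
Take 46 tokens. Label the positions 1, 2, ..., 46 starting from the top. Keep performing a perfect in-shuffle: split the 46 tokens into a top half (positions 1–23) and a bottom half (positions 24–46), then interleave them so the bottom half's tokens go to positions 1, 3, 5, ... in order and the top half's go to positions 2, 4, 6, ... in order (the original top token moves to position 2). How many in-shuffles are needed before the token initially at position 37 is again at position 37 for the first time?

Follow position 37 under repeated in-shuffles:
37 → 27 → 7 → 14 → 28 → 9 → 18 → 36 → ... → 37 (length 23)
It first returns after 23 in-shuffles.

23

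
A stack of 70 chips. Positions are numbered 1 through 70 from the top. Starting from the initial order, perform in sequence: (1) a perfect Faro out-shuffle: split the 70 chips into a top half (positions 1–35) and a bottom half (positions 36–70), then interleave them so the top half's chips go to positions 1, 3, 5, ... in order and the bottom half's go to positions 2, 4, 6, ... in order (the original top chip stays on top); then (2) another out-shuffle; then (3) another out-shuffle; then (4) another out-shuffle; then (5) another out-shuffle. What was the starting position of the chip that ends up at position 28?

4

Undo the operations in reverse order, starting from position 28:
  undo op 5 (out-shuffle, from bottom half): 28 ← 49
  undo op 4 (out-shuffle, from top half): 49 ← 25
  undo op 3 (out-shuffle, from top half): 25 ← 13
  undo op 2 (out-shuffle, from top half): 13 ← 7
  undo op 1 (out-shuffle, from top half): 7 ← 4
So the chip at position 28 came from original position 4.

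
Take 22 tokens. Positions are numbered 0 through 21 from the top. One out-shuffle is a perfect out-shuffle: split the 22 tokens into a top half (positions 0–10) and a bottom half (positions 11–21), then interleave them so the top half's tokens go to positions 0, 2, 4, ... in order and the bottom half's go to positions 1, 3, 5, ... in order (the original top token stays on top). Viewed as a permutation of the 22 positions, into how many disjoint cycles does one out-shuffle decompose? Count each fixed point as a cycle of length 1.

7

Trace each unvisited position around until it returns:
(0) (1 2 4 8 16 11) (3 6 12) (5 10 20 19 17 13) (7 14) (9 18 15) (21)
7 cycles in total.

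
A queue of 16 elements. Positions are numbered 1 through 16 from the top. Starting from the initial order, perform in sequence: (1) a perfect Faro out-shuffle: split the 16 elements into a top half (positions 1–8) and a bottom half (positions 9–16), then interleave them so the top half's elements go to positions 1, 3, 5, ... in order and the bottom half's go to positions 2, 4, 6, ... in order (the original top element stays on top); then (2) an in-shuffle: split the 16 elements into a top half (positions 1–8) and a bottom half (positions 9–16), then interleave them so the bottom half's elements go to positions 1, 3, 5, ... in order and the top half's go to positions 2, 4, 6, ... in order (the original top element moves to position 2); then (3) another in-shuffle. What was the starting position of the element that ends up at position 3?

Undo the operations in reverse order, starting from position 3:
  undo op 3 (in-shuffle, from bottom half): 3 ← 10
  undo op 2 (in-shuffle, from top half): 10 ← 5
  undo op 1 (out-shuffle, from top half): 5 ← 3
So the element at position 3 came from original position 3.

3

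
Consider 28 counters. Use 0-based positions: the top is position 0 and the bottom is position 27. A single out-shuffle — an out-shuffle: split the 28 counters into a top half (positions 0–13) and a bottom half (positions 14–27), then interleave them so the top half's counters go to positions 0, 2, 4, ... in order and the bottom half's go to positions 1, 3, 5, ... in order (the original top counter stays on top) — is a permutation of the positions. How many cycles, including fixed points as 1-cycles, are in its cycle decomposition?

5

Trace each unvisited position around until it returns:
(0) (1 2 4 8 16 5 ... len 18) (3 6 12 24 21 15) (9 18) (27)
5 cycles in total.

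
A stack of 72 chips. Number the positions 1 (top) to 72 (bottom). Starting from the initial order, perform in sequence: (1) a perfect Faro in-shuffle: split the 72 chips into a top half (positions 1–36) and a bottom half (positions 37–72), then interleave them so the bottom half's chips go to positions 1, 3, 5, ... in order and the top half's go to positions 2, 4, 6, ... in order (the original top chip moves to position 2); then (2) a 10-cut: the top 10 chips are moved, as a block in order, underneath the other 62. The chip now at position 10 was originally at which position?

Undo the operations in reverse order, starting from position 10:
  undo op 2 (cut 10): 10 ← 20
  undo op 1 (in-shuffle, from top half): 20 ← 10
So the chip at position 10 came from original position 10.

10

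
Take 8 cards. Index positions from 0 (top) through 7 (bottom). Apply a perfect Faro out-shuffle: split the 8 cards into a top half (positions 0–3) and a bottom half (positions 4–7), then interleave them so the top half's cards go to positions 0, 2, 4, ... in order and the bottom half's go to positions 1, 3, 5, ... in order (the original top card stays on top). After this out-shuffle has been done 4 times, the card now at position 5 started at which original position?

6

Work backwards from position 5, undoing one out-shuffle at a time:
5 ← 6 ← 3 ← 5 ← 6
So the card now at position 5 started at position 6.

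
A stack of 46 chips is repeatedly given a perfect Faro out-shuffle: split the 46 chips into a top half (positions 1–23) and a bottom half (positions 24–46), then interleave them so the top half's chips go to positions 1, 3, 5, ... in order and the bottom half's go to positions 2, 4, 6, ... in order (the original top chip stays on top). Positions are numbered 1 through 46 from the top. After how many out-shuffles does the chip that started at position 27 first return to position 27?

Follow position 27 under repeated out-shuffles:
27 → 8 → 15 → 29 → 12 → 23 → 45 → 44 → 42 → 38 → 30 → 14 → 27
It first returns after 12 out-shuffles.

12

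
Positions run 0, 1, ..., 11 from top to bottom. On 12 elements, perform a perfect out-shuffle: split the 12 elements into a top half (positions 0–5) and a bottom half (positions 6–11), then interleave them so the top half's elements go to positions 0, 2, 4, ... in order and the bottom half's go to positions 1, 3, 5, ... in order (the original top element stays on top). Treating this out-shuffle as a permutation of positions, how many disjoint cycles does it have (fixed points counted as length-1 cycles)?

Trace each unvisited position around until it returns:
(0) (1 2 4 8 5 10 9 7 3 6) (11)
3 cycles in total.

3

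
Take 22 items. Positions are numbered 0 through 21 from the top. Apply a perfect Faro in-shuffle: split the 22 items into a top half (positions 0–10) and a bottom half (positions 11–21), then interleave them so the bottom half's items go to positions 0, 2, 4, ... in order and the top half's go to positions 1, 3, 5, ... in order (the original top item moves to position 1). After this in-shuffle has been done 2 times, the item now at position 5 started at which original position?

Work backwards from position 5, undoing one in-shuffle at a time:
5 ← 2 ← 12
So the item now at position 5 started at position 12.

12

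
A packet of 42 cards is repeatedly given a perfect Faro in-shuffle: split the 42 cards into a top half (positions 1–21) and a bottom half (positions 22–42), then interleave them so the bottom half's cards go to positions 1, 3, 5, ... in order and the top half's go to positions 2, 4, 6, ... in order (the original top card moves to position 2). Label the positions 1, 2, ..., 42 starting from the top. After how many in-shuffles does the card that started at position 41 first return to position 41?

14

Follow position 41 under repeated in-shuffles:
41 → 39 → 35 → 27 → 11 → 22 → 1 → 2 → 4 → 8 → 16 → 32 → 21 → 42 → 41
It first returns after 14 in-shuffles.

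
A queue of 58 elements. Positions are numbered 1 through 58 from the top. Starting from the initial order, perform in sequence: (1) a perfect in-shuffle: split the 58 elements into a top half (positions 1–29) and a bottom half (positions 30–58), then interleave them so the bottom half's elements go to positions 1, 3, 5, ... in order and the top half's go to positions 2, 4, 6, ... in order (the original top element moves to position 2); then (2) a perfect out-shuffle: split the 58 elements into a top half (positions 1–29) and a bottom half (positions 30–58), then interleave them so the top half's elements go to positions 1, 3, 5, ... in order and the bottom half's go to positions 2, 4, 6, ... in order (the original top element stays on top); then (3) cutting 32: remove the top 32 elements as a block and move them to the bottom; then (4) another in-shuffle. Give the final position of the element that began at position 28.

44

Track the element from position 28 forward through each operation:
  after op 1 (in-shuffle): 28 → 56
  after op 2 (out-shuffle): 56 → 54
  after op 3 (cut 32): 54 → 22
  after op 4 (in-shuffle): 22 → 44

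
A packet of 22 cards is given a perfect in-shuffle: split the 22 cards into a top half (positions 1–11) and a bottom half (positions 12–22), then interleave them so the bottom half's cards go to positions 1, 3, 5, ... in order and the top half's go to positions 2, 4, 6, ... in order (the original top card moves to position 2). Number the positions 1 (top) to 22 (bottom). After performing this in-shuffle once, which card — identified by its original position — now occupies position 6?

3

Work backwards from position 6, undoing one in-shuffle at a time:
6 ← 3
So the card now at position 6 started at position 3.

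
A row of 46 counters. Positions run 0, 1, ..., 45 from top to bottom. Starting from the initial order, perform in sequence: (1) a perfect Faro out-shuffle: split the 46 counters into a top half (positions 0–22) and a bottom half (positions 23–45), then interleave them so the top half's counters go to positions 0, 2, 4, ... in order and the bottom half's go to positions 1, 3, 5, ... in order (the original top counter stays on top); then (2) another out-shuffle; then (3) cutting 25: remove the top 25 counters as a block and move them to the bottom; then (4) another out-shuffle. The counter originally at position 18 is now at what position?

4

Track the counter from position 18 forward through each operation:
  after op 1 (out-shuffle): 18 → 36
  after op 2 (out-shuffle): 36 → 27
  after op 3 (cut 25): 27 → 2
  after op 4 (out-shuffle): 2 → 4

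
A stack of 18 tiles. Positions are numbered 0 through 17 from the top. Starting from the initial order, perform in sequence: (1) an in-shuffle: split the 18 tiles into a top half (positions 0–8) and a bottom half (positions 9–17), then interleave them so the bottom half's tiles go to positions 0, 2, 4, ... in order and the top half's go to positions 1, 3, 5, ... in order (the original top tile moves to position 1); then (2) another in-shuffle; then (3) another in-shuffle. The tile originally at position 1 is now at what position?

15

Track the tile from position 1 forward through each operation:
  after op 1 (in-shuffle): 1 → 3
  after op 2 (in-shuffle): 3 → 7
  after op 3 (in-shuffle): 7 → 15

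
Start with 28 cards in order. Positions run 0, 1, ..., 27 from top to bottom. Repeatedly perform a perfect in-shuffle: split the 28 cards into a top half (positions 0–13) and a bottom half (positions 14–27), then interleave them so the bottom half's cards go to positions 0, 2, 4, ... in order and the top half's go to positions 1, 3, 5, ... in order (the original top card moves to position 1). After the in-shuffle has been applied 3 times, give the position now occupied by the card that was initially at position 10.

0

Track the card's position through each in-shuffle:
10 → 21 → 14 → 0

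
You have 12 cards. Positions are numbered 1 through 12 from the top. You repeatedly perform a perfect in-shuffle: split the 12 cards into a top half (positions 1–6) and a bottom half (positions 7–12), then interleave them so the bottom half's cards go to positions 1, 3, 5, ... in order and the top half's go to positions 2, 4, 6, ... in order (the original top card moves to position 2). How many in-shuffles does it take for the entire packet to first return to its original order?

The in-shuffle permutes the 12 positions with cycle lengths [12].
Every card is home exactly when every cycle has completed a whole number of laps, i.e. after lcm(12) = 12 in-shuffles.

12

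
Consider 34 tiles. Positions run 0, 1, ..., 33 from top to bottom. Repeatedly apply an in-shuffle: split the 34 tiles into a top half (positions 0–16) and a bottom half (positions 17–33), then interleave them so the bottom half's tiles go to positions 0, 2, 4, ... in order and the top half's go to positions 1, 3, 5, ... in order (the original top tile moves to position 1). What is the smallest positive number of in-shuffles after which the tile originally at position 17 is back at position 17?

Follow position 17 under repeated in-shuffles:
17 → 0 → 1 → 3 → 7 → 15 → 31 → 28 → 22 → 10 → 21 → 8 → 17
It first returns after 12 in-shuffles.

12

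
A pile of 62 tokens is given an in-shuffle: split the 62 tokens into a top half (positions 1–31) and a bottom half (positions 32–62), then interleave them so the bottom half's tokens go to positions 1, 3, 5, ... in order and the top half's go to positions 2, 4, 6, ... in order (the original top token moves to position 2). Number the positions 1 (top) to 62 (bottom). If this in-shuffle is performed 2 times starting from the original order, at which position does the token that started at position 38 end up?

Track the token's position through each in-shuffle:
38 → 13 → 26

26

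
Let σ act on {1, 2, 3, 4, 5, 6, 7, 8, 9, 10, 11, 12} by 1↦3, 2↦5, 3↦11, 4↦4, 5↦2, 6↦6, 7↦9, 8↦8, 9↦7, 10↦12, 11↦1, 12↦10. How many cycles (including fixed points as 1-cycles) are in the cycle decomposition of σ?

7

Cycle decomposition: (1 3 11) (2 5) (4) (6) (7 9) (8) (10 12).
7 cycles.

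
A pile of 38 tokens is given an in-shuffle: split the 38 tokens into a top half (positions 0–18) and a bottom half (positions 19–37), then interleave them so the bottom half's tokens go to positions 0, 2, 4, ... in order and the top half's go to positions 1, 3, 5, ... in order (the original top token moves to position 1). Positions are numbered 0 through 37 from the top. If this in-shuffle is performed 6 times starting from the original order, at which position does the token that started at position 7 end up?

4

Track the token's position through each in-shuffle:
7 → 15 → 31 → 24 → 10 → 21 → 4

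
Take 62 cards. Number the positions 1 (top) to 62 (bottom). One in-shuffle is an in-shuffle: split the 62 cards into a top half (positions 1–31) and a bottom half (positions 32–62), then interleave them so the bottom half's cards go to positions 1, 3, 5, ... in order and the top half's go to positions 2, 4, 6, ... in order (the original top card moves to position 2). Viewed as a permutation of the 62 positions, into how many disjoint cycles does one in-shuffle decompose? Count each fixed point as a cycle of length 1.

12

Trace each unvisited position around until it returns:
(1 2 4 8 16 32) (3 6 12 24 48 33) (5 10 20 40 17 34) (7 14 28 56 49 35) (9 18 36) (11 22 44 25 50 37) (13 26 52 41 19 38) (15 30 60 57 51 39) ... plus 4 more
12 cycles in total.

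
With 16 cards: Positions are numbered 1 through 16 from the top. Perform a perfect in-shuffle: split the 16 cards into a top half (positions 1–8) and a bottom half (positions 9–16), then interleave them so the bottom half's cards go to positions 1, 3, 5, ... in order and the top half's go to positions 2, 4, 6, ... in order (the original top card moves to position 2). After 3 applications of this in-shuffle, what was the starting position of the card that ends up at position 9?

16

Work backwards from position 9, undoing one in-shuffle at a time:
9 ← 13 ← 15 ← 16
So the card now at position 9 started at position 16.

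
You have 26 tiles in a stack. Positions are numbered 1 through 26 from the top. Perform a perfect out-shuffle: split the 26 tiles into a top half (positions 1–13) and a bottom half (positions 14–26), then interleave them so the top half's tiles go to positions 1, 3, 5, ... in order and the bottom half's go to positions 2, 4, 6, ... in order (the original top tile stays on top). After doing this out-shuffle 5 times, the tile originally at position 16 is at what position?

Track the tile's position through each out-shuffle:
16 → 6 → 11 → 21 → 16 → 6

6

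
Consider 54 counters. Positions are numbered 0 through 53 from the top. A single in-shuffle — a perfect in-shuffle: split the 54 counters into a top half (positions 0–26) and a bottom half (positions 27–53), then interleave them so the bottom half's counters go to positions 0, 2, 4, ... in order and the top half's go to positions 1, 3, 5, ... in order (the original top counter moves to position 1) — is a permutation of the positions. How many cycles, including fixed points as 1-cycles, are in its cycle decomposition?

4

Trace each unvisited position around until it returns:
(0 1 3 7 15 31 ... len 20) (2 5 11 23 47 40 ... len 20) (4 9 19 39 24 49 44 34 14 29) (10 21 43 32)
4 cycles in total.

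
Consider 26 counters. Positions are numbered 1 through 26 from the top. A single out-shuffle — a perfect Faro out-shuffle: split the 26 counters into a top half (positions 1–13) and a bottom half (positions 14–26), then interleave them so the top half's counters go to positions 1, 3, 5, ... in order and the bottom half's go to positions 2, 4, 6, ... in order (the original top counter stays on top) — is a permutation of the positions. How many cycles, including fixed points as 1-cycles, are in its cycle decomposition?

4

Trace each unvisited position around until it returns:
(1) (2 3 5 9 17 8 ... len 20) (6 11 21 16) (26)
4 cycles in total.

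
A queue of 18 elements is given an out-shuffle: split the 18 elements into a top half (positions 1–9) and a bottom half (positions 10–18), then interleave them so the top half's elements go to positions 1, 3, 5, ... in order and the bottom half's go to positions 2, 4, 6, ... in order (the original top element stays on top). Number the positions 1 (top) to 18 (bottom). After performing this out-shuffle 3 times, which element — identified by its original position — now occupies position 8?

Work backwards from position 8, undoing one out-shuffle at a time:
8 ← 13 ← 7 ← 4
So the element now at position 8 started at position 4.

4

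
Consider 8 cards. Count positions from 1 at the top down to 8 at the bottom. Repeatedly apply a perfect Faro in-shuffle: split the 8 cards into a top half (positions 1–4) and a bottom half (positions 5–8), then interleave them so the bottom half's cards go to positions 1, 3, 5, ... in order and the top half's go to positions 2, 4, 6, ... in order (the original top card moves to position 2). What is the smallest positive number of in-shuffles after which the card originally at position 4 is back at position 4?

Follow position 4 under repeated in-shuffles:
4 → 8 → 7 → 5 → 1 → 2 → 4
It first returns after 6 in-shuffles.

6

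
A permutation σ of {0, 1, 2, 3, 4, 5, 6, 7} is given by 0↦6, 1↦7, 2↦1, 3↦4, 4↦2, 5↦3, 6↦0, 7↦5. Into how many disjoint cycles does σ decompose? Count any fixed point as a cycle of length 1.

Cycle decomposition: (0 6) (1 7 5 3 4 2).
2 cycles.

2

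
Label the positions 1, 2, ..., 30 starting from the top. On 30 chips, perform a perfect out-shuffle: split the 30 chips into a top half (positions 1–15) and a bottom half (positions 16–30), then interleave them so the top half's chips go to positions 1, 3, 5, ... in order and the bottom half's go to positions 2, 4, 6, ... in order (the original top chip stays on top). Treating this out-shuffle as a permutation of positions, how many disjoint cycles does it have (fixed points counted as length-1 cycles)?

3

Trace each unvisited position around until it returns:
(1) (2 3 5 9 17 4 ... len 28) (30)
3 cycles in total.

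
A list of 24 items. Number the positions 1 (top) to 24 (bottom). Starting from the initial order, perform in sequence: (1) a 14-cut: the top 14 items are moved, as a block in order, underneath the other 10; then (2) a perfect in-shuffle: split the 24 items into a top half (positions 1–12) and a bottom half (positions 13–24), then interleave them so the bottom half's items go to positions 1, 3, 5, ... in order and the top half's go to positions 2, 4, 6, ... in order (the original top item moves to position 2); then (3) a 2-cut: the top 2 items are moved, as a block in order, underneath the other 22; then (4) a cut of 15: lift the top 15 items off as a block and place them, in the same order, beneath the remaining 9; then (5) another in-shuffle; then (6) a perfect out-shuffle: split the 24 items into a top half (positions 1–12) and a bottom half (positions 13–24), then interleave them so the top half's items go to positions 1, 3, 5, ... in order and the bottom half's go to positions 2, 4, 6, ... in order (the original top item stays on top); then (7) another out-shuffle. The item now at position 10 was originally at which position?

19

Undo the operations in reverse order, starting from position 10:
  undo op 7 (out-shuffle, from bottom half): 10 ← 17
  undo op 6 (out-shuffle, from top half): 17 ← 9
  undo op 5 (in-shuffle, from bottom half): 9 ← 17
  undo op 4 (cut 15): 17 ← 8
  undo op 3 (cut 2): 8 ← 10
  undo op 2 (in-shuffle, from top half): 10 ← 5
  undo op 1 (cut 14): 5 ← 19
So the item at position 10 came from original position 19.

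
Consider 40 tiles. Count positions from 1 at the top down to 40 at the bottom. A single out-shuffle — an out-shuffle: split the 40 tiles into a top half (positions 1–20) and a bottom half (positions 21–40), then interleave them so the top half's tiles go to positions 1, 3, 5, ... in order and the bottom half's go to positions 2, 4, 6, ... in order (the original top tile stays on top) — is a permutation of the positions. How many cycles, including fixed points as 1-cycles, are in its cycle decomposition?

Trace each unvisited position around until it returns:
(1) (2 3 5 9 17 33 ... len 12) (4 7 13 25 10 19 ... len 12) (8 15 29 18 35 30 ... len 12) (14 27) (40)
6 cycles in total.

6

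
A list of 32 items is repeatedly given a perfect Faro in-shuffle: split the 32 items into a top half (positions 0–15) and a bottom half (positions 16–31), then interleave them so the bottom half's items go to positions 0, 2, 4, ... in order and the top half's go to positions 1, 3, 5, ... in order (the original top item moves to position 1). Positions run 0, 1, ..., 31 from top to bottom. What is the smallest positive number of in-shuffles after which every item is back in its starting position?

10

The in-shuffle permutes the 32 positions with cycle lengths [2, 10, 10, 10].
Every item is home exactly when every cycle has completed a whole number of laps, i.e. after lcm(2, 10) = 10 in-shuffles.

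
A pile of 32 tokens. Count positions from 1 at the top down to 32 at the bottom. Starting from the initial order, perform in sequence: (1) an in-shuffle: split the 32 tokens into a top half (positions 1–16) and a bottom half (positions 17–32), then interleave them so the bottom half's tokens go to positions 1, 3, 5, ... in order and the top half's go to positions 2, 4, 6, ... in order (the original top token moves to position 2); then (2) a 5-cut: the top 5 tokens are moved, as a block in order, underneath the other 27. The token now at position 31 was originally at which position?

Undo the operations in reverse order, starting from position 31:
  undo op 2 (cut 5): 31 ← 4
  undo op 1 (in-shuffle, from top half): 4 ← 2
So the token at position 31 came from original position 2.

2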